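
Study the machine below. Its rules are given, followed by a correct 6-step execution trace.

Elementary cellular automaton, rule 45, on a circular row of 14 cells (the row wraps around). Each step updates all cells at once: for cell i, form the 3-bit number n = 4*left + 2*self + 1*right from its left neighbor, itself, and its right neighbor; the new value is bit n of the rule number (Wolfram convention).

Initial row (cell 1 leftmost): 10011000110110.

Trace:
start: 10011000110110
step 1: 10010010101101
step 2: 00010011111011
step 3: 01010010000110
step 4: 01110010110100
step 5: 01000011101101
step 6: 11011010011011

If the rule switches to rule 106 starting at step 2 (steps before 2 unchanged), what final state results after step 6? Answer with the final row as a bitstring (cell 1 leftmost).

(re-executing steps 2..6 under rule 106; state before step 2: 10010010101101)
step 2: 10100101011111
step 3: 11001010110000
step 4: 11010101110001
step 5: 01101011010011
step 6: 11110111100111

11110111100111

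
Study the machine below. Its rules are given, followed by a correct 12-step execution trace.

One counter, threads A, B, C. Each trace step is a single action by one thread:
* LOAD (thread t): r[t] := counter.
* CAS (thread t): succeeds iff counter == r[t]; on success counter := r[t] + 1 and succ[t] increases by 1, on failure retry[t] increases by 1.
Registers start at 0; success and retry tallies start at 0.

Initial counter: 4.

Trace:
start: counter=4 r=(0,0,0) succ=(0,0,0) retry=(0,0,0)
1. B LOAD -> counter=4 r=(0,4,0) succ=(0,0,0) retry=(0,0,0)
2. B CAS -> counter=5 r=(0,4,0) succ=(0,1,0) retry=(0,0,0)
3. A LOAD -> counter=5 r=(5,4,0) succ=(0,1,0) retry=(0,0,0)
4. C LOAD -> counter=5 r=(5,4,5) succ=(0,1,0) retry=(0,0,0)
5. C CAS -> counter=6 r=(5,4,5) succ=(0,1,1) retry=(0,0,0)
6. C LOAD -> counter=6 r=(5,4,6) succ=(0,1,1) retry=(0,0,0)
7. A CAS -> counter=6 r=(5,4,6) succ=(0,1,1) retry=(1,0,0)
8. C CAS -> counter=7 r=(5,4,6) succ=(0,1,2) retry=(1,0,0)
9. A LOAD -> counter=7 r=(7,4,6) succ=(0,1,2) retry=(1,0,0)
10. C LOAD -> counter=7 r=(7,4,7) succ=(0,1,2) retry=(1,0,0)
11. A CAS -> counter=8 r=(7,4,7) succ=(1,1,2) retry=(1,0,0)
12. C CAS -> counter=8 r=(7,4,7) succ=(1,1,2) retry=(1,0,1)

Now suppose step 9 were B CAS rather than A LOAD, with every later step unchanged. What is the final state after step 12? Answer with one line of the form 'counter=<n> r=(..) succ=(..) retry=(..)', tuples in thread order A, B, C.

(re-executing from step 9 with the substitution; state before step 9: counter=7 r=(5,4,6) succ=(0,1,2) retry=(1,0,0))
9. B CAS -> counter=7 r=(5,4,6) succ=(0,1,2) retry=(1,1,0)
10. C LOAD -> counter=7 r=(5,4,7) succ=(0,1,2) retry=(1,1,0)
11. A CAS -> counter=7 r=(5,4,7) succ=(0,1,2) retry=(2,1,0)
12. C CAS -> counter=8 r=(5,4,7) succ=(0,1,3) retry=(2,1,0)

counter=8 r=(5,4,7) succ=(0,1,3) retry=(2,1,0)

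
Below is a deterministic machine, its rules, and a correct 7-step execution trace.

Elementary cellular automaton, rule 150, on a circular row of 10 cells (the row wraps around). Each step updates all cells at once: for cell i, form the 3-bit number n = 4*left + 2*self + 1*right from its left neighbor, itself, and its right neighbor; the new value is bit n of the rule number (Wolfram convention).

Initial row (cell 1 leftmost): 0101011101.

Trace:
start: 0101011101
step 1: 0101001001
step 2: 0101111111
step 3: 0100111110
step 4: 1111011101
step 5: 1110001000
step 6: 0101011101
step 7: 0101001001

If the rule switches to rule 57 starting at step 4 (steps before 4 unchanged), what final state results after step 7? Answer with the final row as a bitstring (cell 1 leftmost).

0010101001

(re-executing steps 4..7 under rule 57; state before step 4: 0100111110)
step 4: 0010100001
step 5: 1001011100
step 6: 0100110010
step 7: 0010101001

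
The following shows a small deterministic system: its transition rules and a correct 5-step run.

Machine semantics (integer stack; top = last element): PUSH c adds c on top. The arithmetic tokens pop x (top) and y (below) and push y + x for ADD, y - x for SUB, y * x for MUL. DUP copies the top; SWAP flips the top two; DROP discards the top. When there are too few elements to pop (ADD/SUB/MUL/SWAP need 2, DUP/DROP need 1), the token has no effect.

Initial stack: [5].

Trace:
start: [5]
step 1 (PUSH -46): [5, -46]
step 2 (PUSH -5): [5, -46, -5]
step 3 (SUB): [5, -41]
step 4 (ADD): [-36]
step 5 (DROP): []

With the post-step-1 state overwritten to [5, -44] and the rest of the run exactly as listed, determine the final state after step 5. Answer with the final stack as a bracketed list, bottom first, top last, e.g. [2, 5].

[]

state after step 1 := [5, -44]
step 2 (PUSH -5): [5, -44, -5]
step 3 (SUB): [5, -39]
step 4 (ADD): [-34]
step 5 (DROP): []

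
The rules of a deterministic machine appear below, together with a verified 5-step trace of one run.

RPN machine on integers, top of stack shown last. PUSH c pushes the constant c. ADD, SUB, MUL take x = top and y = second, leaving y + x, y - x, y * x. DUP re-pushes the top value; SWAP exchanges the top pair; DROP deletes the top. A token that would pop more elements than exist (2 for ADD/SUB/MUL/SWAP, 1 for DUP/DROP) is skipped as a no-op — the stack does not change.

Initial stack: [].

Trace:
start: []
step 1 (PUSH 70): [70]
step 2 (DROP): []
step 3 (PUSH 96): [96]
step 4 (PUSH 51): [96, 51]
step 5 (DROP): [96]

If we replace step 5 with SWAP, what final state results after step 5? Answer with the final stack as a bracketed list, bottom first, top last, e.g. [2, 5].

[51, 96]

(re-executing from step 5 with the substitution; state before step 5: [96, 51])
step 5 (SWAP): [51, 96]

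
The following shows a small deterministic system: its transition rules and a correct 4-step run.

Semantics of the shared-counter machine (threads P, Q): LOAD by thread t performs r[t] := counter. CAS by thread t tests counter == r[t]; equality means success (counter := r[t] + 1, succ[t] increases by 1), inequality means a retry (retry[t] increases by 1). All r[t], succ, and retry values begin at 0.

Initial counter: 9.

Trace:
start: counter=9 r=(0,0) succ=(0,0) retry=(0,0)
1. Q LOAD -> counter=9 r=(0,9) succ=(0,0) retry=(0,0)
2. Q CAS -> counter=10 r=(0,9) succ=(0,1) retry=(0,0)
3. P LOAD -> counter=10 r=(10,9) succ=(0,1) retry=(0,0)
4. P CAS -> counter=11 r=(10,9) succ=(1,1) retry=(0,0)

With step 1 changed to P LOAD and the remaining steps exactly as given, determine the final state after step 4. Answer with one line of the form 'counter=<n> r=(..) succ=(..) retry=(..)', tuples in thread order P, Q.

counter=10 r=(9,0) succ=(1,0) retry=(0,1)

(re-executing from step 1 with the substitution; state before step 1: counter=9 r=(0,0) succ=(0,0) retry=(0,0))
1. P LOAD -> counter=9 r=(9,0) succ=(0,0) retry=(0,0)
2. Q CAS -> counter=9 r=(9,0) succ=(0,0) retry=(0,1)
3. P LOAD -> counter=9 r=(9,0) succ=(0,0) retry=(0,1)
4. P CAS -> counter=10 r=(9,0) succ=(1,0) retry=(0,1)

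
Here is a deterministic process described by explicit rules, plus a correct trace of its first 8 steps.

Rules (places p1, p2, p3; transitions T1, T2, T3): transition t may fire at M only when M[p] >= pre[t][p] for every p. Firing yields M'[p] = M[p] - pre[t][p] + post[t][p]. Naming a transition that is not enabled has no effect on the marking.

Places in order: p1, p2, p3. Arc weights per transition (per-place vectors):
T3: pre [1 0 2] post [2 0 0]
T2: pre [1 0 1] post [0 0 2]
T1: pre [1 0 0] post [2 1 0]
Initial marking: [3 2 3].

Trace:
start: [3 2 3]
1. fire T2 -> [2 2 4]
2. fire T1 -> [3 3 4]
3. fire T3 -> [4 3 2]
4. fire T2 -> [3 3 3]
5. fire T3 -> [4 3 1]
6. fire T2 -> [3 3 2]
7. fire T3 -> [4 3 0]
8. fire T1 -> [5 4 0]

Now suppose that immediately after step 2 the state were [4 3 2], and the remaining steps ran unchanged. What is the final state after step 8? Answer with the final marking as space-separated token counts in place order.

state after step 2 := [4 3 2]
3. fire T3 -> [5 3 0]
4. fire T2 -> [5 3 0]
5. fire T3 -> [5 3 0]
6. fire T2 -> [5 3 0]
7. fire T3 -> [5 3 0]
8. fire T1 -> [6 4 0]

6 4 0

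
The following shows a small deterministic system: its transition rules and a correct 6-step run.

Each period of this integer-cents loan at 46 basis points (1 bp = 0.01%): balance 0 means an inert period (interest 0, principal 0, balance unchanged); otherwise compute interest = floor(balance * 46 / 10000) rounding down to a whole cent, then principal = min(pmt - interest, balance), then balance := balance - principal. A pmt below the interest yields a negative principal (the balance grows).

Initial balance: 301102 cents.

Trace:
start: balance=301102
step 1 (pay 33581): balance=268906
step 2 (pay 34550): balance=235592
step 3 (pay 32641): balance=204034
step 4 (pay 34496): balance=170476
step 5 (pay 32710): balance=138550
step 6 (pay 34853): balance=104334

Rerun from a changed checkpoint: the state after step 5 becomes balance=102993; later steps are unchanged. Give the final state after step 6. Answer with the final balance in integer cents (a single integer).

68613

state after step 5 := balance=102993
step 6 (pay 34853): balance=68613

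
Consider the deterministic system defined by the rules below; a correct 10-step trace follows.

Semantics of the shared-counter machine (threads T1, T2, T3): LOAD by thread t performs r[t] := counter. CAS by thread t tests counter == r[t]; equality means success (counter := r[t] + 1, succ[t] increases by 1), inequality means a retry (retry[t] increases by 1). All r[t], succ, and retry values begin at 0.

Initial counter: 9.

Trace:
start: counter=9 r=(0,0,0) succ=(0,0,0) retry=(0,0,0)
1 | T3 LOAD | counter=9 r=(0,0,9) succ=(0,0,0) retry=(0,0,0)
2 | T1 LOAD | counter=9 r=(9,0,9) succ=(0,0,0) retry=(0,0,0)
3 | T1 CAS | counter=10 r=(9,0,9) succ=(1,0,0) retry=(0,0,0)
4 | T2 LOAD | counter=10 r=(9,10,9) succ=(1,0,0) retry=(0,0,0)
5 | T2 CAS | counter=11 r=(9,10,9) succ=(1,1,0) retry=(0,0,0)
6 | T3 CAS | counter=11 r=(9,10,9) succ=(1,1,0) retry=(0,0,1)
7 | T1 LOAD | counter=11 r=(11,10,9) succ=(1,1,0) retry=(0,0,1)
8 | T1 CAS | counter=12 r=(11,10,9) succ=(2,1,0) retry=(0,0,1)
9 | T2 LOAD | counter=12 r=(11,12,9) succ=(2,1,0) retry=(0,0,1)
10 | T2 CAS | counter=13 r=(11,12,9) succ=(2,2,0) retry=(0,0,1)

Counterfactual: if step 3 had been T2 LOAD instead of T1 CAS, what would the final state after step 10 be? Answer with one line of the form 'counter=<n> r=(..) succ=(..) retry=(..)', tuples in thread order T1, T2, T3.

counter=12 r=(10,11,9) succ=(1,2,0) retry=(0,0,1)

(re-executing from step 3 with the substitution; state before step 3: counter=9 r=(9,0,9) succ=(0,0,0) retry=(0,0,0))
3 | T2 LOAD | counter=9 r=(9,9,9) succ=(0,0,0) retry=(0,0,0)
4 | T2 LOAD | counter=9 r=(9,9,9) succ=(0,0,0) retry=(0,0,0)
5 | T2 CAS | counter=10 r=(9,9,9) succ=(0,1,0) retry=(0,0,0)
6 | T3 CAS | counter=10 r=(9,9,9) succ=(0,1,0) retry=(0,0,1)
7 | T1 LOAD | counter=10 r=(10,9,9) succ=(0,1,0) retry=(0,0,1)
8 | T1 CAS | counter=11 r=(10,9,9) succ=(1,1,0) retry=(0,0,1)
9 | T2 LOAD | counter=11 r=(10,11,9) succ=(1,1,0) retry=(0,0,1)
10 | T2 CAS | counter=12 r=(10,11,9) succ=(1,2,0) retry=(0,0,1)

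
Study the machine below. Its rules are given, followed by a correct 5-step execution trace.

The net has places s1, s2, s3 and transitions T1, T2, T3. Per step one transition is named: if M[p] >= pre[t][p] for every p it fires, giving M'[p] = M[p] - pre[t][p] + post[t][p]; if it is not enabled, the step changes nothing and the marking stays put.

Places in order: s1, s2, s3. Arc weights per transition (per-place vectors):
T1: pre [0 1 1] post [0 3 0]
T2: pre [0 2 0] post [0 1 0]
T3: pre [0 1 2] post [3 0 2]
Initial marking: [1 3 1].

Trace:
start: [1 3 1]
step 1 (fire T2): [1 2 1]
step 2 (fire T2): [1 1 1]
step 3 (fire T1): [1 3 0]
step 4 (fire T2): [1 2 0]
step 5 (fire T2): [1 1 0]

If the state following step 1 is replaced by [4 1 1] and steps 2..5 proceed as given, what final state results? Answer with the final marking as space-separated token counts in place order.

state after step 1 := [4 1 1]
step 2 (fire T2): [4 1 1]
step 3 (fire T1): [4 3 0]
step 4 (fire T2): [4 2 0]
step 5 (fire T2): [4 1 0]

4 1 0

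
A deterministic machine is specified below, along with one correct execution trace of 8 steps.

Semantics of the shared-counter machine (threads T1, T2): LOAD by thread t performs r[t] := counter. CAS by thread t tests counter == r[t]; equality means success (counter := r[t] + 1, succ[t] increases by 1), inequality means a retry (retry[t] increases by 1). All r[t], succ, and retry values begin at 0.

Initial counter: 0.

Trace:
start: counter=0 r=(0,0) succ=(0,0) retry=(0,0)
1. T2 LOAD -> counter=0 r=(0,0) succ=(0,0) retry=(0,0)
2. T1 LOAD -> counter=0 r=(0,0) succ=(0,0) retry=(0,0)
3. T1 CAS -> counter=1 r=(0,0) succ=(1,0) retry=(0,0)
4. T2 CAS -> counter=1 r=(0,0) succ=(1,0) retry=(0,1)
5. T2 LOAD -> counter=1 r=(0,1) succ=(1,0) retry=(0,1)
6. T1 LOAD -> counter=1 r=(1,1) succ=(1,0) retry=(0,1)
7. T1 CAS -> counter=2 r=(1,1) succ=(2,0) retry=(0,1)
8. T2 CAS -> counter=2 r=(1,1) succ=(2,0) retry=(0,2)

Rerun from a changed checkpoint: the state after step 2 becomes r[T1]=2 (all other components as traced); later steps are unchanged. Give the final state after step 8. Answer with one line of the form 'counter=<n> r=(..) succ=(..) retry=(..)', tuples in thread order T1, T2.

state after step 2 := counter=0 r=(2,0) succ=(0,0) retry=(0,0)
3. T1 CAS -> counter=0 r=(2,0) succ=(0,0) retry=(1,0)
4. T2 CAS -> counter=1 r=(2,0) succ=(0,1) retry=(1,0)
5. T2 LOAD -> counter=1 r=(2,1) succ=(0,1) retry=(1,0)
6. T1 LOAD -> counter=1 r=(1,1) succ=(0,1) retry=(1,0)
7. T1 CAS -> counter=2 r=(1,1) succ=(1,1) retry=(1,0)
8. T2 CAS -> counter=2 r=(1,1) succ=(1,1) retry=(1,1)

counter=2 r=(1,1) succ=(1,1) retry=(1,1)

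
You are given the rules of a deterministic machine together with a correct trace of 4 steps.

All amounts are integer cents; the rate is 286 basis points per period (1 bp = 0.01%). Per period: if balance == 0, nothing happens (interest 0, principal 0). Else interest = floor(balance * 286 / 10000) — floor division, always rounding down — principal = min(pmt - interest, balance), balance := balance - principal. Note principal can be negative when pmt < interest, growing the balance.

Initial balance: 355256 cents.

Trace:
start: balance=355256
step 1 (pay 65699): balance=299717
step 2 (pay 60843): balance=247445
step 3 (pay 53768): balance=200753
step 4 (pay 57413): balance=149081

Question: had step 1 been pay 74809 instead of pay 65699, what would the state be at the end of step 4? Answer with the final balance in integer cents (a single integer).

139167

(re-executing from step 1 with the substitution; state before step 1: balance=355256)
step 1 (pay 74809): balance=290607
step 2 (pay 60843): balance=238075
step 3 (pay 53768): balance=191115
step 4 (pay 57413): balance=139167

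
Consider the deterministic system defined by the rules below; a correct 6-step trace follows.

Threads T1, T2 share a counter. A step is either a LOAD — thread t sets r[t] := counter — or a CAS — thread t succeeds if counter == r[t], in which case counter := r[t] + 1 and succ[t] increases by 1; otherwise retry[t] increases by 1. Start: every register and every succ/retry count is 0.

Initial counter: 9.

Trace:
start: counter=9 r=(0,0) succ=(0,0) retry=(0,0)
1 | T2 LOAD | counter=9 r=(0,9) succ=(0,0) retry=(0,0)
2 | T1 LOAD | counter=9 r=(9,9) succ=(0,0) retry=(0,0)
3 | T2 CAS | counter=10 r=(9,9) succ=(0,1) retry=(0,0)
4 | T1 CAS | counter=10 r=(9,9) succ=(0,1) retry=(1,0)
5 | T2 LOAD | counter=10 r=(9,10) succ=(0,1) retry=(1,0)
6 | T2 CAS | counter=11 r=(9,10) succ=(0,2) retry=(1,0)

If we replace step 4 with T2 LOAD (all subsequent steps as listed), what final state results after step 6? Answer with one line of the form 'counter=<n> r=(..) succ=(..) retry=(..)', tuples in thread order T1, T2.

counter=11 r=(9,10) succ=(0,2) retry=(0,0)

(re-executing from step 4 with the substitution; state before step 4: counter=10 r=(9,9) succ=(0,1) retry=(0,0))
4 | T2 LOAD | counter=10 r=(9,10) succ=(0,1) retry=(0,0)
5 | T2 LOAD | counter=10 r=(9,10) succ=(0,1) retry=(0,0)
6 | T2 CAS | counter=11 r=(9,10) succ=(0,2) retry=(0,0)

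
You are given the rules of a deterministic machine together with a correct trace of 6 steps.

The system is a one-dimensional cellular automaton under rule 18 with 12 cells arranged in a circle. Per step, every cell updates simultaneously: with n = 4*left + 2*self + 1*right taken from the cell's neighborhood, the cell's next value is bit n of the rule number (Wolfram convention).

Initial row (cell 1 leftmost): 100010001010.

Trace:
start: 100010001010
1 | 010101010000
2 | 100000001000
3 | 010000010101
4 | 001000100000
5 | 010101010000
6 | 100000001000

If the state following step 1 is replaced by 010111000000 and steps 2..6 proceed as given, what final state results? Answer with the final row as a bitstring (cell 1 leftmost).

001010001010

state after step 1 := 010111000000
2 | 100000100000
3 | 010001010001
4 | 001010001010
5 | 010001010001
6 | 001010001010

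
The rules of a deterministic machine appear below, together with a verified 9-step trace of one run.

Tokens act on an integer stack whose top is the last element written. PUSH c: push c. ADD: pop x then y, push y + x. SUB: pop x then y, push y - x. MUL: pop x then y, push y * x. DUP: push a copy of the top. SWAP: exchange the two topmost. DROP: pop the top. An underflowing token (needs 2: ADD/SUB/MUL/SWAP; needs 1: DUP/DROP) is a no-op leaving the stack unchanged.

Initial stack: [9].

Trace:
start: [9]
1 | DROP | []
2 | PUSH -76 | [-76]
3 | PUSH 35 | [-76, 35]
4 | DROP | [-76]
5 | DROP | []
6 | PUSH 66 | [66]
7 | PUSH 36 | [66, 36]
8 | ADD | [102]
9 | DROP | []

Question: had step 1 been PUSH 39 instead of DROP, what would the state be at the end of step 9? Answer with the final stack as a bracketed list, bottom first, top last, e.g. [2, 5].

(re-executing from step 1 with the substitution; state before step 1: [9])
1 | PUSH 39 | [9, 39]
2 | PUSH -76 | [9, 39, -76]
3 | PUSH 35 | [9, 39, -76, 35]
4 | DROP | [9, 39, -76]
5 | DROP | [9, 39]
6 | PUSH 66 | [9, 39, 66]
7 | PUSH 36 | [9, 39, 66, 36]
8 | ADD | [9, 39, 102]
9 | DROP | [9, 39]

[9, 39]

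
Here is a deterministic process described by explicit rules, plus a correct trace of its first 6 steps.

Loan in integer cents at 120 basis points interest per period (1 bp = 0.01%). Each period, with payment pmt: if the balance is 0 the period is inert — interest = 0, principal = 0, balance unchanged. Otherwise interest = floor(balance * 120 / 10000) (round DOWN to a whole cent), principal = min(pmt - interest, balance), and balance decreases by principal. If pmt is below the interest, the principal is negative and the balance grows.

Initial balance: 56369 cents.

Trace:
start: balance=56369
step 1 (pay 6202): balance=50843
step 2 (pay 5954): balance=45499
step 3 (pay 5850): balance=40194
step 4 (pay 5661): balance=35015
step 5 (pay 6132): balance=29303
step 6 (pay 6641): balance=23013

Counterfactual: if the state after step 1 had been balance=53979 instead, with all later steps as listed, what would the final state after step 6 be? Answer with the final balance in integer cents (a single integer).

state after step 1 := balance=53979
step 2 (pay 5954): balance=48672
step 3 (pay 5850): balance=43406
step 4 (pay 5661): balance=38265
step 5 (pay 6132): balance=32592
step 6 (pay 6641): balance=26342

26342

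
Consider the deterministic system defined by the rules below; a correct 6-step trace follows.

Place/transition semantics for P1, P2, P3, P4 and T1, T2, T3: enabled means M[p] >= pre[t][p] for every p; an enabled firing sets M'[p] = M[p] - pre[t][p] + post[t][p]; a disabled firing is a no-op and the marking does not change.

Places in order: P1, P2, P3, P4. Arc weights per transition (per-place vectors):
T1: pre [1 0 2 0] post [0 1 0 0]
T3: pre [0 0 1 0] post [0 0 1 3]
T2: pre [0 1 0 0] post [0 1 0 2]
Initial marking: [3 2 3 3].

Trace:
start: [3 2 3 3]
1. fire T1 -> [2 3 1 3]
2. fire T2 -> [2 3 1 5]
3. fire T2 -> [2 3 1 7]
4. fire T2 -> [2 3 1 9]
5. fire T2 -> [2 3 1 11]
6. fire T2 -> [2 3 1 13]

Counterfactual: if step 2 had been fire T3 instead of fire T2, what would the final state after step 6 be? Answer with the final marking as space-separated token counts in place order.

(re-executing from step 2 with the substitution; state before step 2: [2 3 1 3])
2. fire T3 -> [2 3 1 6]
3. fire T2 -> [2 3 1 8]
4. fire T2 -> [2 3 1 10]
5. fire T2 -> [2 3 1 12]
6. fire T2 -> [2 3 1 14]

2 3 1 14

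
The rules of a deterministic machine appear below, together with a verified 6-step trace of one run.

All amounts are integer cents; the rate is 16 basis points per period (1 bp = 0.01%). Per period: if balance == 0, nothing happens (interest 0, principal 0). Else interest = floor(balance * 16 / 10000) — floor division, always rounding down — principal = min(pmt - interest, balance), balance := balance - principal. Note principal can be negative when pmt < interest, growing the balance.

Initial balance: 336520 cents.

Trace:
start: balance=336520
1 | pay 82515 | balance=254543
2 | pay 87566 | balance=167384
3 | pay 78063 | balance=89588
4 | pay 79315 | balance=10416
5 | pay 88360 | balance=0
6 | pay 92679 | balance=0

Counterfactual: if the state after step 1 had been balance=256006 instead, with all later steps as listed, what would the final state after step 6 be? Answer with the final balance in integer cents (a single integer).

state after step 1 := balance=256006
2 | pay 87566 | balance=168849
3 | pay 78063 | balance=91056
4 | pay 79315 | balance=11886
5 | pay 88360 | balance=0
6 | pay 92679 | balance=0

0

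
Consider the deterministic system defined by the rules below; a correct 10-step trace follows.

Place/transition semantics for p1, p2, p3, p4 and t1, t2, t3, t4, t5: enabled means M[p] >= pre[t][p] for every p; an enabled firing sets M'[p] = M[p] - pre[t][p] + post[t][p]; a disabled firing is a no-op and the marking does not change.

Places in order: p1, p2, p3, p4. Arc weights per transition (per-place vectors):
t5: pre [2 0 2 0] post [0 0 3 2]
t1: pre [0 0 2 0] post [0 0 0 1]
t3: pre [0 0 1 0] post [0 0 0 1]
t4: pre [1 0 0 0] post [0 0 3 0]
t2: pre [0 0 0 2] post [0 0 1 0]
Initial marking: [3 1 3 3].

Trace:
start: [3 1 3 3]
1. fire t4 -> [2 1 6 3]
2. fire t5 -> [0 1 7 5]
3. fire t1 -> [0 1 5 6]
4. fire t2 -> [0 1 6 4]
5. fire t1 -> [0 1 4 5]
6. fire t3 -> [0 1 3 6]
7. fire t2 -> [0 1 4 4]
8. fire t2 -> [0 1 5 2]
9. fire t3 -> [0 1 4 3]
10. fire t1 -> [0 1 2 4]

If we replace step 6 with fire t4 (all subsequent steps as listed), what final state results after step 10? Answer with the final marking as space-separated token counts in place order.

0 1 3 3

(re-executing from step 6 with the substitution; state before step 6: [0 1 4 5])
6. fire t4 -> [0 1 4 5]
7. fire t2 -> [0 1 5 3]
8. fire t2 -> [0 1 6 1]
9. fire t3 -> [0 1 5 2]
10. fire t1 -> [0 1 3 3]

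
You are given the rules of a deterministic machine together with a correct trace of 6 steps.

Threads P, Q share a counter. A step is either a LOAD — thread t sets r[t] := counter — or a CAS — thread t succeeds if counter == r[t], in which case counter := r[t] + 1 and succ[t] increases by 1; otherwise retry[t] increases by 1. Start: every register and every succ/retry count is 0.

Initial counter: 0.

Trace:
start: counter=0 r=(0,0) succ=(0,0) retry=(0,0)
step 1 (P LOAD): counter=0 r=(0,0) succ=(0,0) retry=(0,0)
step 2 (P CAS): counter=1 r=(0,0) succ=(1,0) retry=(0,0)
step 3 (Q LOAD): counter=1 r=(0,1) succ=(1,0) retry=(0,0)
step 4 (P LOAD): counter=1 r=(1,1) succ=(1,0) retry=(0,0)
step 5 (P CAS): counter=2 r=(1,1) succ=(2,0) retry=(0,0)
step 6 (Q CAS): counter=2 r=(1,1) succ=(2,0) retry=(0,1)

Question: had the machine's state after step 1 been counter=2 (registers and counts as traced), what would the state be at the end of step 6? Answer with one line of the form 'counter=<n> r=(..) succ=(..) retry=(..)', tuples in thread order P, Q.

state after step 1 := counter=2 r=(0,0) succ=(0,0) retry=(0,0)
step 2 (P CAS): counter=2 r=(0,0) succ=(0,0) retry=(1,0)
step 3 (Q LOAD): counter=2 r=(0,2) succ=(0,0) retry=(1,0)
step 4 (P LOAD): counter=2 r=(2,2) succ=(0,0) retry=(1,0)
step 5 (P CAS): counter=3 r=(2,2) succ=(1,0) retry=(1,0)
step 6 (Q CAS): counter=3 r=(2,2) succ=(1,0) retry=(1,1)

counter=3 r=(2,2) succ=(1,0) retry=(1,1)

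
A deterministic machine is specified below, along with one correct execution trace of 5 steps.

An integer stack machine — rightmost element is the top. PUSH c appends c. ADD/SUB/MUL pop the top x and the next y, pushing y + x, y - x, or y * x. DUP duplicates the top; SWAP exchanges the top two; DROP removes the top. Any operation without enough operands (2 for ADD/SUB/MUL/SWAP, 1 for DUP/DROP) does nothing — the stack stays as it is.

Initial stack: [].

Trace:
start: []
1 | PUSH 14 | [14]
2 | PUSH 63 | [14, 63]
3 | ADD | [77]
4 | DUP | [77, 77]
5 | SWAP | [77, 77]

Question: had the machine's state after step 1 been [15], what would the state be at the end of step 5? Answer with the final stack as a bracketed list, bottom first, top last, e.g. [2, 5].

[78, 78]

state after step 1 := [15]
2 | PUSH 63 | [15, 63]
3 | ADD | [78]
4 | DUP | [78, 78]
5 | SWAP | [78, 78]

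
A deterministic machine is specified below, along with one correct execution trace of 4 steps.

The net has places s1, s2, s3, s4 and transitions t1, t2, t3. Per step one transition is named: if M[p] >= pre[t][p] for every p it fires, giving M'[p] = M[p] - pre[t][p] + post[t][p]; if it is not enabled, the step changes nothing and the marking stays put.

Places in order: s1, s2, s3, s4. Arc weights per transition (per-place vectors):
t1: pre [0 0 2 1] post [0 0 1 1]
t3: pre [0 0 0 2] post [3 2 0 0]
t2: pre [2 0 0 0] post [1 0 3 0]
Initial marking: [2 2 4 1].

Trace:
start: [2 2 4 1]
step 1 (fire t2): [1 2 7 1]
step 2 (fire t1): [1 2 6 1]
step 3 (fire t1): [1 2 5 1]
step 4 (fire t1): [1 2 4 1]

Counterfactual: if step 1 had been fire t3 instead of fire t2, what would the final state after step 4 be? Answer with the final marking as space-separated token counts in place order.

2 2 1 1

(re-executing from step 1 with the substitution; state before step 1: [2 2 4 1])
step 1 (fire t3): [2 2 4 1]
step 2 (fire t1): [2 2 3 1]
step 3 (fire t1): [2 2 2 1]
step 4 (fire t1): [2 2 1 1]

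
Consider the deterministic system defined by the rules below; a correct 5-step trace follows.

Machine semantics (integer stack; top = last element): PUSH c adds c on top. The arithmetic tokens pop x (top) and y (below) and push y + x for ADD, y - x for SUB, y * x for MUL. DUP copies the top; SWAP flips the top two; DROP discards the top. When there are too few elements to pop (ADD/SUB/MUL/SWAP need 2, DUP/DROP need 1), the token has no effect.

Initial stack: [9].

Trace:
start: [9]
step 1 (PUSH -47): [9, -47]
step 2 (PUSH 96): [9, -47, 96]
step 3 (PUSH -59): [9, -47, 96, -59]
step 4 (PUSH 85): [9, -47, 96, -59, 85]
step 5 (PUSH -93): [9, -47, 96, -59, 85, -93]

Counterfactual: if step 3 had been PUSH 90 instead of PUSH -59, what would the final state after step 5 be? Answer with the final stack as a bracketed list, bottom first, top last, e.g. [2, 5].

(re-executing from step 3 with the substitution; state before step 3: [9, -47, 96])
step 3 (PUSH 90): [9, -47, 96, 90]
step 4 (PUSH 85): [9, -47, 96, 90, 85]
step 5 (PUSH -93): [9, -47, 96, 90, 85, -93]

[9, -47, 96, 90, 85, -93]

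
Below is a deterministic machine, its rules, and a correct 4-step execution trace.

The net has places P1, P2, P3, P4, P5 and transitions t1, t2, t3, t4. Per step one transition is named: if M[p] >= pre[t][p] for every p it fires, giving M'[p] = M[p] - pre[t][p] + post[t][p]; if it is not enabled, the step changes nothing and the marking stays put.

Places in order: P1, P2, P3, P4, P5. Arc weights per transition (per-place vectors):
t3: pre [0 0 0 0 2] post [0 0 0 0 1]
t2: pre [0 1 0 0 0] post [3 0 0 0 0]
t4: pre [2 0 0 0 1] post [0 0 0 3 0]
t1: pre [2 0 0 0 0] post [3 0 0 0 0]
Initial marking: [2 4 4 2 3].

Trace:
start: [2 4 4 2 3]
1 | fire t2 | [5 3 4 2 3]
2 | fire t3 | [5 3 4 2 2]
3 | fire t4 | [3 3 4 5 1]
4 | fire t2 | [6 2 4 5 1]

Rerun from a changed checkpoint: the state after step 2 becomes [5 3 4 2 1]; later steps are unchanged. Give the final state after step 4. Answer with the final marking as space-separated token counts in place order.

state after step 2 := [5 3 4 2 1]
3 | fire t4 | [3 3 4 5 0]
4 | fire t2 | [6 2 4 5 0]

6 2 4 5 0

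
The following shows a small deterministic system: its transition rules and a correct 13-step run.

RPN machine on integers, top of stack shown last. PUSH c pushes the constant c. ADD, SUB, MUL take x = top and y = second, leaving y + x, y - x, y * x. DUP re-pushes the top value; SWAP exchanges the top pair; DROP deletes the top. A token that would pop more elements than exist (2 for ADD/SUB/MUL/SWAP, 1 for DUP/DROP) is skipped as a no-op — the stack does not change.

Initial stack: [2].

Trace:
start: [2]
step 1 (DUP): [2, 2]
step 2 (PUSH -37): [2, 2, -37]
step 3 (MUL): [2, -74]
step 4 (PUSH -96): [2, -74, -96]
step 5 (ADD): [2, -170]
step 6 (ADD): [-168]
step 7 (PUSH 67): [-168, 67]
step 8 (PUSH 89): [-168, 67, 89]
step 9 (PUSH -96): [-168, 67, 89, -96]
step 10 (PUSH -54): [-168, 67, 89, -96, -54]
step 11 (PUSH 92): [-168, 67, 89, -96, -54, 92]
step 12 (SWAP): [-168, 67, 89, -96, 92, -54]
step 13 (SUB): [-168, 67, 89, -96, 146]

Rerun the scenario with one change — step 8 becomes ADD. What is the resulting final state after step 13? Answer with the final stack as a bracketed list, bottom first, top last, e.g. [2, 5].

(re-executing from step 8 with the substitution; state before step 8: [-168, 67])
step 8 (ADD): [-101]
step 9 (PUSH -96): [-101, -96]
step 10 (PUSH -54): [-101, -96, -54]
step 11 (PUSH 92): [-101, -96, -54, 92]
step 12 (SWAP): [-101, -96, 92, -54]
step 13 (SUB): [-101, -96, 146]

[-101, -96, 146]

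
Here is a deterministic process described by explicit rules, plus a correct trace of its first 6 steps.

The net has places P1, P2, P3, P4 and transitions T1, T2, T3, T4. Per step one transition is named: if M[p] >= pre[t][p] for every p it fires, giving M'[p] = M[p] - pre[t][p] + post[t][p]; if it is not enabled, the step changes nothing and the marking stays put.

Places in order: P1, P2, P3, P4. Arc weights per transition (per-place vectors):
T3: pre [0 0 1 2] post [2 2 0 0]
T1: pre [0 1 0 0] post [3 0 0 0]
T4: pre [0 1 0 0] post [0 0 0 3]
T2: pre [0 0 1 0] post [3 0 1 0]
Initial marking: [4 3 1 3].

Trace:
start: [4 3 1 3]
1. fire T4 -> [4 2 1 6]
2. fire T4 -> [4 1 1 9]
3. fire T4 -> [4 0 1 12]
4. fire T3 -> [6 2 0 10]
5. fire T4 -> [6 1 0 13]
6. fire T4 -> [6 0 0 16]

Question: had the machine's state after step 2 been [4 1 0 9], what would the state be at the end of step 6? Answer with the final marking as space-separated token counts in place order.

state after step 2 := [4 1 0 9]
3. fire T4 -> [4 0 0 12]
4. fire T3 -> [4 0 0 12]
5. fire T4 -> [4 0 0 12]
6. fire T4 -> [4 0 0 12]

4 0 0 12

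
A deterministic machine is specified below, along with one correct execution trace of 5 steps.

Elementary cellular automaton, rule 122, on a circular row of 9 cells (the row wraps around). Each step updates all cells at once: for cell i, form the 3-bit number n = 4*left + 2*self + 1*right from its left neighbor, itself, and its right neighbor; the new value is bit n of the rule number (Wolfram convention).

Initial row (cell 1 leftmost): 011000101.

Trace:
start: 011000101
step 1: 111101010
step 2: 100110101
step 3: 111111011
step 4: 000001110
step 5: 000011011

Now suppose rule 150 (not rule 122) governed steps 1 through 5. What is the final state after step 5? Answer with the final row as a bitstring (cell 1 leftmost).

(re-executing steps 1..5 under rule 150; state before step 1: 011000101)
step 1: 000101101
step 2: 101100001
step 3: 000010010
step 4: 000111111
step 5: 101011110

101011110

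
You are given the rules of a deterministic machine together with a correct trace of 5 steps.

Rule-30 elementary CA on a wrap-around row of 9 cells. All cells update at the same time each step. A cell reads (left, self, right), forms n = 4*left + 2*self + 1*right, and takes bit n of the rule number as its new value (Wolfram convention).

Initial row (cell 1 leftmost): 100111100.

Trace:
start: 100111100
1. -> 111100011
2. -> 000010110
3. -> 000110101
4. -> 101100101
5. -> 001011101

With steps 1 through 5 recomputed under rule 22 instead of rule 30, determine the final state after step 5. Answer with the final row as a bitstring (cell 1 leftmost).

011000011

(re-executing steps 1..5 under rule 22; state before step 1: 100111100)
1. -> 111000011
2. -> 000100100
3. -> 001111110
4. -> 010000001
5. -> 011000011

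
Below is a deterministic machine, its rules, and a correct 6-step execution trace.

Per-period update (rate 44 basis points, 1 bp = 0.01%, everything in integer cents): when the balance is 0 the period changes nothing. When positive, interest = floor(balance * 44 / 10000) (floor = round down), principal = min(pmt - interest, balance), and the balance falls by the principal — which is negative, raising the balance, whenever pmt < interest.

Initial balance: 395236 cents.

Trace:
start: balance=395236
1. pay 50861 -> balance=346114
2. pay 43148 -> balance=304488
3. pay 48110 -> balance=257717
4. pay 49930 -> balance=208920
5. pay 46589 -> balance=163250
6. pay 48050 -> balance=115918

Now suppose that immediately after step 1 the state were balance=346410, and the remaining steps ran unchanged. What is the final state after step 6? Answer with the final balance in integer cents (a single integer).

116222

state after step 1 := balance=346410
2. pay 43148 -> balance=304786
3. pay 48110 -> balance=258017
4. pay 49930 -> balance=209222
5. pay 46589 -> balance=163553
6. pay 48050 -> balance=116222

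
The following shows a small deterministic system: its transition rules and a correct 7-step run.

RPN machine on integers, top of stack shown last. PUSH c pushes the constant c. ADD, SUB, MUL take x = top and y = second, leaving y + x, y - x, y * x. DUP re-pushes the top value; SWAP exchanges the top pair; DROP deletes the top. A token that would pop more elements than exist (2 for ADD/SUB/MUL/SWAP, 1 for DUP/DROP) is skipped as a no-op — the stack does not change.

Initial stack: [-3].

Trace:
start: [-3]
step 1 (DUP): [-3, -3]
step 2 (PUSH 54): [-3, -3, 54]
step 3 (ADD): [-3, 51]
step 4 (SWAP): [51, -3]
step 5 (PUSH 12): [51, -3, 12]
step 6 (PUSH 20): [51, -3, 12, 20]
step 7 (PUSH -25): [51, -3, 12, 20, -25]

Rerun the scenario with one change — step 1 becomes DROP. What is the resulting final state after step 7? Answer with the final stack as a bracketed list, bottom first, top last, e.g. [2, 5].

(re-executing from step 1 with the substitution; state before step 1: [-3])
step 1 (DROP): []
step 2 (PUSH 54): [54]
step 3 (ADD): [54]
step 4 (SWAP): [54]
step 5 (PUSH 12): [54, 12]
step 6 (PUSH 20): [54, 12, 20]
step 7 (PUSH -25): [54, 12, 20, -25]

[54, 12, 20, -25]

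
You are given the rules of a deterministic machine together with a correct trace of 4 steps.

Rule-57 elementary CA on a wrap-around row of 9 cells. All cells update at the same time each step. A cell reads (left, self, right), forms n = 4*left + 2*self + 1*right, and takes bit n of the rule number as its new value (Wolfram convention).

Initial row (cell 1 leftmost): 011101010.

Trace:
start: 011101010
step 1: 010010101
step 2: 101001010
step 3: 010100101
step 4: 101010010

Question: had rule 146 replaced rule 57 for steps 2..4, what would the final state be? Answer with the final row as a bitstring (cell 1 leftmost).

101101000

(re-executing steps 2..4 under rule 146; state before step 2: 010010101)
step 2: 001100000
step 3: 010010000
step 4: 101101000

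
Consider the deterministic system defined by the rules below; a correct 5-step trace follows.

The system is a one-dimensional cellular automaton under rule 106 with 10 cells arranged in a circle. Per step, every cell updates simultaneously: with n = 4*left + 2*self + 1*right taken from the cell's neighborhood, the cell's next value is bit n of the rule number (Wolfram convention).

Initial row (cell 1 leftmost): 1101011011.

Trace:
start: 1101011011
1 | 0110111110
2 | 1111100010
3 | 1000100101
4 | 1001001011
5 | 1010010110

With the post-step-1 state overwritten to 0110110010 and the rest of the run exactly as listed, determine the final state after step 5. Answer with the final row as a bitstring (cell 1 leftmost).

state after step 1 := 0110110010
2 | 1111110100
3 | 1000011001
4 | 1000111011
5 | 1001101110

1001101110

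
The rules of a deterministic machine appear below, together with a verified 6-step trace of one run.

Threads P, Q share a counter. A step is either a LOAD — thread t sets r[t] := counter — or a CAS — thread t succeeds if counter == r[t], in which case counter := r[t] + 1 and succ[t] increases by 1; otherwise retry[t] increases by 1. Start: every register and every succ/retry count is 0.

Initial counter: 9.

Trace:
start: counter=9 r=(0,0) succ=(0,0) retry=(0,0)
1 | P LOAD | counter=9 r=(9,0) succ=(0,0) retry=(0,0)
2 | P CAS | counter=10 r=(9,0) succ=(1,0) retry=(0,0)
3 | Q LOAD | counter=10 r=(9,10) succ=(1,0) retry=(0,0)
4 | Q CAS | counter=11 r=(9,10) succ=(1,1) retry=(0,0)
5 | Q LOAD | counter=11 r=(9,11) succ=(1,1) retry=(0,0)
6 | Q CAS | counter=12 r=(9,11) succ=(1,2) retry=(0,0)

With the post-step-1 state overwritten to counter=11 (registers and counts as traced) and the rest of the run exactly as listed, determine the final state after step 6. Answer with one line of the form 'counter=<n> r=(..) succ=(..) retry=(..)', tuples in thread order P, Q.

counter=13 r=(9,12) succ=(0,2) retry=(1,0)

state after step 1 := counter=11 r=(9,0) succ=(0,0) retry=(0,0)
2 | P CAS | counter=11 r=(9,0) succ=(0,0) retry=(1,0)
3 | Q LOAD | counter=11 r=(9,11) succ=(0,0) retry=(1,0)
4 | Q CAS | counter=12 r=(9,11) succ=(0,1) retry=(1,0)
5 | Q LOAD | counter=12 r=(9,12) succ=(0,1) retry=(1,0)
6 | Q CAS | counter=13 r=(9,12) succ=(0,2) retry=(1,0)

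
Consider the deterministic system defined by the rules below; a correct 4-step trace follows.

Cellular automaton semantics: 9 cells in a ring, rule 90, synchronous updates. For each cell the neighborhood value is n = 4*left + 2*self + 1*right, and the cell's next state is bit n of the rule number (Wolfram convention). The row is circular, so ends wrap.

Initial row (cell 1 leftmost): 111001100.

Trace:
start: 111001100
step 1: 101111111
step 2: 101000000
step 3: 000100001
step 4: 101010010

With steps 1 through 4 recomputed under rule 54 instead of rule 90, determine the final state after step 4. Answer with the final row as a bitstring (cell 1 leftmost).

000001100

(re-executing steps 1..4 under rule 54; state before step 1: 111001100)
step 1: 000110011
step 2: 101001100
step 3: 111110011
step 4: 000001100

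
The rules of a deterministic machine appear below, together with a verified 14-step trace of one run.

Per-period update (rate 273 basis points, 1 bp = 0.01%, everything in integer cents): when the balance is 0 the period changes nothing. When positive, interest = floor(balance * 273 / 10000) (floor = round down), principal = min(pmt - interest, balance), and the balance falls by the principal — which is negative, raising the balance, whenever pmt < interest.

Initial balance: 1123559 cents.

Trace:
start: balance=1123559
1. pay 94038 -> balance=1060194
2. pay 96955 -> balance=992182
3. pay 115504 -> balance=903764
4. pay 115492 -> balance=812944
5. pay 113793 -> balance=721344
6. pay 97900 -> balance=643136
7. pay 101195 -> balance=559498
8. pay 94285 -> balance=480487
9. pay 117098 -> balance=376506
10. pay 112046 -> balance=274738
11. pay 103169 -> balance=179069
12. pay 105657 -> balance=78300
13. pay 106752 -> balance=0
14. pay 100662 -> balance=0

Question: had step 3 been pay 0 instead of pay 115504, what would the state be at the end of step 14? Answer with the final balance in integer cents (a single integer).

(re-executing from step 3 with the substitution; state before step 3: balance=992182)
3. pay 0 -> balance=1019268
4. pay 115492 -> balance=931602
5. pay 113793 -> balance=843241
6. pay 97900 -> balance=768361
7. pay 101195 -> balance=688142
8. pay 94285 -> balance=612643
9. pay 117098 -> balance=512270
10. pay 112046 -> balance=414208
11. pay 103169 -> balance=322346
12. pay 105657 -> balance=225489
13. pay 106752 -> balance=124892
14. pay 100662 -> balance=27639

27639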